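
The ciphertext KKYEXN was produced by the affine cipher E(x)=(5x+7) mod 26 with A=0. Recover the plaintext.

The inverse of 5 mod 26 is 21, since 5·21=105≡1. Apply D(y)=21·(y−7) mod 26:
K(10): 21·(10−7)=63≡11 → L
K(10): 21·(10−7)=63≡11 → L
Y(24): 21·(24−7)=357≡19 → T
E(4): 21·(4−7)=-63≡15 → P
X(23): 21·(23−7)=336≡24 → Y
N(13): 21·(13−7)=126≡22 → W

LLTPYW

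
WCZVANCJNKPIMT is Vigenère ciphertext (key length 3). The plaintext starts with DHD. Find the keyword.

TVW

Subtract each crib letter from the matching ciphertext letter (mod 26):
W(22)−D(3)=19 → T
C(2)−H(7)=-5≡21 → V
Z(25)−D(3)=22 → W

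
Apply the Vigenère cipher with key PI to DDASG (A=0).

SLPAV

Repeat the key across the message: PIPIP
D(3)+P(15): 18 → S
D(3)+I(8): 11 → L
A(0)+P(15): 15 → P
S(18)+I(8): 26≡0 → A
G(6)+P(15): 21 → V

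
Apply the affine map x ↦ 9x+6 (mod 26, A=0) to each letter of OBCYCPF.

CPYOYLZ

O(14): 9·14+6=132≡2 → C
B(1): 9·1+6=15 → P
C(2): 9·2+6=24 → Y
Y(24): 9·24+6=222≡14 → O
C(2): 9·2+6=24 → Y
P(15): 9·15+6=141≡11 → L
F(5): 9·5+6=51≡25 → Z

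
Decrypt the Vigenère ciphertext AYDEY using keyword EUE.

WEZAE

Repeat the key across the ciphertext: EUEEU
A(0)−E(4): -4≡22 → W
Y(24)−U(20): 4 → E
D(3)−E(4): -1≡25 → Z
E(4)−E(4): 0 → A
Y(24)−U(20): 4 → E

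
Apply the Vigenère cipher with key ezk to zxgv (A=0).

Repeat the key across the message: ezke
z(25)+e(4): 29≡3 → d
x(23)+z(25): 48≡22 → w
g(6)+k(10): 16 → q
v(21)+e(4): 25 → z

dwqz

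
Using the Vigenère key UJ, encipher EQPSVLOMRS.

Repeat the key across the message: UJUJUJUJUJ
E(4)+U(20): 24 → Y
Q(16)+J(9): 25 → Z
P(15)+U(20): 35≡9 → J
S(18)+J(9): 27≡1 → B
V(21)+U(20): 41≡15 → P
L(11)+J(9): 20 → U
O(14)+U(20): 34≡8 → I
M(12)+J(9): 21 → V
R(17)+U(20): 37≡11 → L
S(18)+J(9): 27≡1 → B

YZJBPUIVLB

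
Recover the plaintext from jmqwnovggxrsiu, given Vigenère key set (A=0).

Repeat the key across the ciphertext: setsetsetsetse
j(9)−s(18): -9≡17 → r
m(12)−e(4): 8 → i
q(16)−t(19): -3≡23 → x
w(22)−s(18): 4 → e
n(13)−e(4): 9 → j
o(14)−t(19): -5≡21 → v
v(21)−s(18): 3 → d
g(6)−e(4): 2 → c
g(6)−t(19): -13≡13 → n
x(23)−s(18): 5 → f
r(17)−e(4): 13 → n
s(18)−t(19): -1≡25 → z
i(8)−s(18): -10≡16 → q
u(20)−e(4): 16 → q

rixejvdcnfnzqq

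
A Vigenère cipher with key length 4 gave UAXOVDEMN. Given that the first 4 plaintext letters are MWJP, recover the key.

IEOZ

Subtract each crib letter from the matching ciphertext letter (mod 26):
U(20)−M(12)=8 → I
A(0)−W(22)=-22≡4 → E
X(23)−J(9)=14 → O
O(14)−P(15)=-1≡25 → Z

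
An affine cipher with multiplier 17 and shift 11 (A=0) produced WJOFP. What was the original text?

The inverse of 17 mod 26 is 23, since 17·23=391≡1. Apply D(y)=23·(y−11) mod 26:
W(22): 23·(22−11)=253≡19 → T
J(9): 23·(9−11)=-46≡6 → G
O(14): 23·(14−11)=69≡17 → R
F(5): 23·(5−11)=-138≡18 → S
P(15): 23·(15−11)=92≡14 → O

TGRSO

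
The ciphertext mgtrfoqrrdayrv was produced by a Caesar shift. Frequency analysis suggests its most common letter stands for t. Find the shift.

24

The most frequent ciphertext letter is r (appears 4 times).
r is position 17; t is position 19.
Shift = -2≡24.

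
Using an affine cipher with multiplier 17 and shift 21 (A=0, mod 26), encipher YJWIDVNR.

Y(24): 17·24+21=429≡13 → N
J(9): 17·9+21=174≡18 → S
W(22): 17·22+21=395≡5 → F
I(8): 17·8+21=157≡1 → B
D(3): 17·3+21=72≡20 → U
V(21): 17·21+21=378≡14 → O
N(13): 17·13+21=242≡8 → I
R(17): 17·17+21=310≡24 → Y

NSFBUOIY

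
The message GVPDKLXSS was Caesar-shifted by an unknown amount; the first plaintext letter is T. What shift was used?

From the crib: G(6)−T(19)=-13≡13, so the shift is 13.

13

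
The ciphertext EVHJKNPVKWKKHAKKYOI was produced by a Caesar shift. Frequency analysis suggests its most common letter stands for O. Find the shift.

22

The most frequent ciphertext letter is K (appears 6 times).
K is position 10; O is position 14.
Shift = -4≡22.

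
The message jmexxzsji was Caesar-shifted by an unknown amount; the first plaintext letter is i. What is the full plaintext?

ildwwyrih

From the crib: j(9)−i(8)=1, so the shift is 1.
Subtract 1 from each ciphertext letter:
j(9): 9−1=8 → i
m(12): 12−1=11 → l
e(4): 4−1=3 → d
x(23): 23−1=22 → w
x(23): 23−1=22 → w
z(25): 25−1=24 → y
s(18): 18−1=17 → r
j(9): 9−1=8 → i
i(8): 8−1=7 → h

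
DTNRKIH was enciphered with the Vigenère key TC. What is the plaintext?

KRUPRGO

Repeat the key across the ciphertext: TCTCTCT
D(3)−T(19): -16≡10 → K
T(19)−C(2): 17 → R
N(13)−T(19): -6≡20 → U
R(17)−C(2): 15 → P
K(10)−T(19): -9≡17 → R
I(8)−C(2): 6 → G
H(7)−T(19): -12≡14 → O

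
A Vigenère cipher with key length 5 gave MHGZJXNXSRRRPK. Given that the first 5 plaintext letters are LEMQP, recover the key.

BDUJU

Subtract each crib letter from the matching ciphertext letter (mod 26):
M(12)−L(11)=1 → B
H(7)−E(4)=3 → D
G(6)−M(12)=-6≡20 → U
Z(25)−Q(16)=9 → J
J(9)−P(15)=-6≡20 → U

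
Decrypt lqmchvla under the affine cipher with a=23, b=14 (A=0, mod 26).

The inverse of 23 mod 26 is 17, since 23·17=391≡1. Apply D(y)=17·(y−14) mod 26:
l(11): 17·(11−14)=-51≡1 → b
q(16): 17·(16−14)=34≡8 → i
m(12): 17·(12−14)=-34≡18 → s
c(2): 17·(2−14)=-204≡4 → e
h(7): 17·(7−14)=-119≡11 → l
v(21): 17·(21−14)=119≡15 → p
l(11): 17·(11−14)=-51≡1 → b
a(0): 17·(0−14)=-238≡22 → w

biselpbw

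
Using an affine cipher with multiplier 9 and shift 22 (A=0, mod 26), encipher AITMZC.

WQLANO

A(0): 9·0+22=22 → W
I(8): 9·8+22=94≡16 → Q
T(19): 9·19+22=193≡11 → L
M(12): 9·12+22=130≡0 → A
Z(25): 9·25+22=247≡13 → N
C(2): 9·2+22=40≡14 → O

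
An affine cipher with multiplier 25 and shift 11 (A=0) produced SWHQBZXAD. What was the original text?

TPEVKMOLI

The inverse of 25 mod 26 is 25, since 25·25=625≡1. Apply D(y)=25·(y−11) mod 26:
S(18): 25·(18−11)=175≡19 → T
W(22): 25·(22−11)=275≡15 → P
H(7): 25·(7−11)=-100≡4 → E
Q(16): 25·(16−11)=125≡21 → V
B(1): 25·(1−11)=-250≡10 → K
Z(25): 25·(25−11)=350≡12 → M
X(23): 25·(23−11)=300≡14 → O
A(0): 25·(0−11)=-275≡11 → L
D(3): 25·(3−11)=-200≡8 → I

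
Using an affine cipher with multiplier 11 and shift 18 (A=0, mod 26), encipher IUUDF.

I(8): 11·8+18=106≡2 → C
U(20): 11·20+18=238≡4 → E
U(20): 11·20+18=238≡4 → E
D(3): 11·3+18=51≡25 → Z
F(5): 11·5+18=73≡21 → V

CEEZV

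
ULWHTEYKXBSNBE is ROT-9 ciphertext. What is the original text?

LCNYKVPBOSJESV

U(20): 20−9=11 → L
L(11): 11−9=2 → C
W(22): 22−9=13 → N
H(7): 7−9=-2≡24 → Y
T(19): 19−9=10 → K
E(4): 4−9=-5≡21 → V
Y(24): 24−9=15 → P
K(10): 10−9=1 → B
X(23): 23−9=14 → O
B(1): 1−9=-8≡18 → S
S(18): 18−9=9 → J
N(13): 13−9=4 → E
B(1): 1−9=-8≡18 → S
E(4): 4−9=-5≡21 → V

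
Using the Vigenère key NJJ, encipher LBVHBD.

YKEUKM

Repeat the key across the message: NJJNJJ
L(11)+N(13): 24 → Y
B(1)+J(9): 10 → K
V(21)+J(9): 30≡4 → E
H(7)+N(13): 20 → U
B(1)+J(9): 10 → K
D(3)+J(9): 12 → M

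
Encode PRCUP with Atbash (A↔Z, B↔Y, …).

P(15) → K(10)
R(17) → I(8)
C(2) → X(23)
U(20) → F(5)
P(15) → K(10)

KIXFK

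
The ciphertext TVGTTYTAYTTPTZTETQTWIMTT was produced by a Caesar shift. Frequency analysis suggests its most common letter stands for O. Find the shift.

5

The most frequent ciphertext letter is T (appears 12 times).
T is position 19; O is position 14.
Shift = 5.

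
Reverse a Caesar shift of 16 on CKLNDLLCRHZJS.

C(2): 2−16=-14≡12 → M
K(10): 10−16=-6≡20 → U
L(11): 11−16=-5≡21 → V
N(13): 13−16=-3≡23 → X
D(3): 3−16=-13≡13 → N
L(11): 11−16=-5≡21 → V
L(11): 11−16=-5≡21 → V
C(2): 2−16=-14≡12 → M
R(17): 17−16=1 → B
H(7): 7−16=-9≡17 → R
Z(25): 25−16=9 → J
J(9): 9−16=-7≡19 → T
S(18): 18−16=2 → C

MUVXNVVMBRJTC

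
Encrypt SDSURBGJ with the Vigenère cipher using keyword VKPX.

Repeat the key across the message: VKPXVKPX
S(18)+V(21): 39≡13 → N
D(3)+K(10): 13 → N
S(18)+P(15): 33≡7 → H
U(20)+X(23): 43≡17 → R
R(17)+V(21): 38≡12 → M
B(1)+K(10): 11 → L
G(6)+P(15): 21 → V
J(9)+X(23): 32≡6 → G

NNHRMLVG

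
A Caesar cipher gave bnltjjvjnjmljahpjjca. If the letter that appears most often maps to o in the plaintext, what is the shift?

21

The most frequent ciphertext letter is j (appears 7 times).
j is position 9; o is position 14.
Shift = -5≡21.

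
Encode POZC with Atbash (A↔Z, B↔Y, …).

KLAX

P(15) → K(10)
O(14) → L(11)
Z(25) → A(0)
C(2) → X(23)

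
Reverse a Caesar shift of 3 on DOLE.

D(3): 3−3=0 → A
O(14): 14−3=11 → L
L(11): 11−3=8 → I
E(4): 4−3=1 → B

ALIB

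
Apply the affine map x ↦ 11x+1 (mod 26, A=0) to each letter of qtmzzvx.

vcdqqyu

q(16): 11·16+1=177≡21 → v
t(19): 11·19+1=210≡2 → c
m(12): 11·12+1=133≡3 → d
z(25): 11·25+1=276≡16 → q
z(25): 11·25+1=276≡16 → q
v(21): 11·21+1=232≡24 → y
x(23): 11·23+1=254≡20 → u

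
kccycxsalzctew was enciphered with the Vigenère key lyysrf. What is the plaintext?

Repeat the key across the ciphertext: lyysrflyysrfly
k(10)−l(11): -1≡25 → z
c(2)−y(24): -22≡4 → e
c(2)−y(24): -22≡4 → e
y(24)−s(18): 6 → g
c(2)−r(17): -15≡11 → l
x(23)−f(5): 18 → s
s(18)−l(11): 7 → h
a(0)−y(24): -24≡2 → c
l(11)−y(24): -13≡13 → n
z(25)−s(18): 7 → h
c(2)−r(17): -15≡11 → l
t(19)−f(5): 14 → o
e(4)−l(11): -7≡19 → t
w(22)−y(24): -2≡24 → y

zeeglshcnhloty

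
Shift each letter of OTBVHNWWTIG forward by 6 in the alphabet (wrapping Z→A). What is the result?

O(14): 14+6=20 → U
T(19): 19+6=25 → Z
B(1): 1+6=7 → H
V(21): 21+6=27≡1 → B
H(7): 7+6=13 → N
N(13): 13+6=19 → T
W(22): 22+6=28≡2 → C
W(22): 22+6=28≡2 → C
T(19): 19+6=25 → Z
I(8): 8+6=14 → O
G(6): 6+6=12 → M

UZHBNTCCZOM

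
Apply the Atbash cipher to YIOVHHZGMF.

Y(24) → B(1)
I(8) → R(17)
O(14) → L(11)
V(21) → E(4)
H(7) → S(18)
H(7) → S(18)
Z(25) → A(0)
G(6) → T(19)
M(12) → N(13)
F(5) → U(20)

BRLESSATNU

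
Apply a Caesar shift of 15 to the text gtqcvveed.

g(6): 6+15=21 → v
t(19): 19+15=34≡8 → i
q(16): 16+15=31≡5 → f
c(2): 2+15=17 → r
v(21): 21+15=36≡10 → k
v(21): 21+15=36≡10 → k
e(4): 4+15=19 → t
e(4): 4+15=19 → t
d(3): 3+15=18 → s

vifrkktts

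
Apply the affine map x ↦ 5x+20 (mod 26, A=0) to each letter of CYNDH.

C(2): 5·2+20=30≡4 → E
Y(24): 5·24+20=140≡10 → K
N(13): 5·13+20=85≡7 → H
D(3): 5·3+20=35≡9 → J
H(7): 5·7+20=55≡3 → D

EKHJD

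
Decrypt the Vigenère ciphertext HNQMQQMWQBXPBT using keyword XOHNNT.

KZJZDXPIJOKWEF

Repeat the key across the ciphertext: XOHNNTXOHNNTXO
H(7)−X(23): -16≡10 → K
N(13)−O(14): -1≡25 → Z
Q(16)−H(7): 9 → J
M(12)−N(13): -1≡25 → Z
Q(16)−N(13): 3 → D
Q(16)−T(19): -3≡23 → X
M(12)−X(23): -11≡15 → P
W(22)−O(14): 8 → I
Q(16)−H(7): 9 → J
B(1)−N(13): -12≡14 → O
X(23)−N(13): 10 → K
P(15)−T(19): -4≡22 → W
B(1)−X(23): -22≡4 → E
T(19)−O(14): 5 → F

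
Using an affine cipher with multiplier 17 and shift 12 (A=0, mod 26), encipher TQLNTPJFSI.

T(19): 17·19+12=335≡23 → X
Q(16): 17·16+12=284≡24 → Y
L(11): 17·11+12=199≡17 → R
N(13): 17·13+12=233≡25 → Z
T(19): 17·19+12=335≡23 → X
P(15): 17·15+12=267≡7 → H
J(9): 17·9+12=165≡9 → J
F(5): 17·5+12=97≡19 → T
S(18): 17·18+12=318≡6 → G
I(8): 17·8+12=148≡18 → S

XYRZXHJTGS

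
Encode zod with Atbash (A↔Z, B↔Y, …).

z(25) → a(0)
o(14) → l(11)
d(3) → w(22)

alw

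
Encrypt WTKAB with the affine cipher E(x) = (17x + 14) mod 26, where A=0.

YZCOF

W(22): 17·22+14=388≡24 → Y
T(19): 17·19+14=337≡25 → Z
K(10): 17·10+14=184≡2 → C
A(0): 17·0+14=14 → O
B(1): 17·1+14=31≡5 → F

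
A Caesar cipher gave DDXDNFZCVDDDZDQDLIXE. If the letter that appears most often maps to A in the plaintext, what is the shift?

3

The most frequent ciphertext letter is D (appears 8 times).
D is position 3; A is position 0.
Shift = 3.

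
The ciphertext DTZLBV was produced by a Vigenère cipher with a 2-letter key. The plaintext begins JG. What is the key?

UN

Subtract each crib letter from the matching ciphertext letter (mod 26):
D(3)−J(9)=-6≡20 → U
T(19)−G(6)=13 → N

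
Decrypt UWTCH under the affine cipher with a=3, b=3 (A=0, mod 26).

The inverse of 3 mod 26 is 9, since 3·9=27≡1. Apply D(y)=9·(y−3) mod 26:
U(20): 9·(20−3)=153≡23 → X
W(22): 9·(22−3)=171≡15 → P
T(19): 9·(19−3)=144≡14 → O
C(2): 9·(2−3)=-9≡17 → R
H(7): 9·(7−3)=36≡10 → K

XPORK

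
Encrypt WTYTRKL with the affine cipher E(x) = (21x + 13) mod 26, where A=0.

W(22): 21·22+13=475≡7 → H
T(19): 21·19+13=412≡22 → W
Y(24): 21·24+13=517≡23 → X
T(19): 21·19+13=412≡22 → W
R(17): 21·17+13=370≡6 → G
K(10): 21·10+13=223≡15 → P
L(11): 21·11+13=244≡10 → K

HWXWGPK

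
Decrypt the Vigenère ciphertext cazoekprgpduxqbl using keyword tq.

Repeat the key across the ciphertext: tqtqtqtqtqtqtqtq
c(2)−t(19): -17≡9 → j
a(0)−q(16): -16≡10 → k
z(25)−t(19): 6 → g
o(14)−q(16): -2≡24 → y
e(4)−t(19): -15≡11 → l
k(10)−q(16): -6≡20 → u
p(15)−t(19): -4≡22 → w
r(17)−q(16): 1 → b
g(6)−t(19): -13≡13 → n
p(15)−q(16): -1≡25 → z
d(3)−t(19): -16≡10 → k
u(20)−q(16): 4 → e
x(23)−t(19): 4 → e
q(16)−q(16): 0 → a
b(1)−t(19): -18≡8 → i
l(11)−q(16): -5≡21 → v

jkgyluwbnzkeeaiv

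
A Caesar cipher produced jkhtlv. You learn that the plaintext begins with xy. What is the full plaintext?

From the crib: j(9)−x(23)=-14≡12, so the shift is 12.
Subtract 12 from each ciphertext letter:
j(9): 9−12=-3≡23 → x
k(10): 10−12=-2≡24 → y
h(7): 7−12=-5≡21 → v
t(19): 19−12=7 → h
l(11): 11−12=-1≡25 → z
v(21): 21−12=9 → j

xyvhzj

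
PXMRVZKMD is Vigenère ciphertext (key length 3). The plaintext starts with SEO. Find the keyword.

XTY

Subtract each crib letter from the matching ciphertext letter (mod 26):
P(15)−S(18)=-3≡23 → X
X(23)−E(4)=19 → T
M(12)−O(14)=-2≡24 → Y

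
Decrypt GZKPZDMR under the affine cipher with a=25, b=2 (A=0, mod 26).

The inverse of 25 mod 26 is 25, since 25·25=625≡1. Apply D(y)=25·(y−2) mod 26:
G(6): 25·(6−2)=100≡22 → W
Z(25): 25·(25−2)=575≡3 → D
K(10): 25·(10−2)=200≡18 → S
P(15): 25·(15−2)=325≡13 → N
Z(25): 25·(25−2)=575≡3 → D
D(3): 25·(3−2)=25 → Z
M(12): 25·(12−2)=250≡16 → Q
R(17): 25·(17−2)=375≡11 → L

WDSNDZQL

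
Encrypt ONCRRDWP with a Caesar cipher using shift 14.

CBQFFRKD

O(14): 14+14=28≡2 → C
N(13): 13+14=27≡1 → B
C(2): 2+14=16 → Q
R(17): 17+14=31≡5 → F
R(17): 17+14=31≡5 → F
D(3): 3+14=17 → R
W(22): 22+14=36≡10 → K
P(15): 15+14=29≡3 → D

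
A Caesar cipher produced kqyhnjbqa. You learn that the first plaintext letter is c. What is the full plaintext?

ciqzfbtis

From the crib: k(10)−c(2)=8, so the shift is 8.
Subtract 8 from each ciphertext letter:
k(10): 10−8=2 → c
q(16): 16−8=8 → i
y(24): 24−8=16 → q
h(7): 7−8=-1≡25 → z
n(13): 13−8=5 → f
j(9): 9−8=1 → b
b(1): 1−8=-7≡19 → t
q(16): 16−8=8 → i
a(0): 0−8=-8≡18 → s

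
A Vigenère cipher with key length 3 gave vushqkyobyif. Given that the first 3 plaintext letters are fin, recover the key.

Subtract each crib letter from the matching ciphertext letter (mod 26):
v(21)−f(5)=16 → q
u(20)−i(8)=12 → m
s(18)−n(13)=5 → f

qmf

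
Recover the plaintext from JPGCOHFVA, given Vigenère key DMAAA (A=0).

GDGCOETVA

Repeat the key across the ciphertext: DMAAADMAA
J(9)−D(3): 6 → G
P(15)−M(12): 3 → D
G(6)−A(0): 6 → G
C(2)−A(0): 2 → C
O(14)−A(0): 14 → O
H(7)−D(3): 4 → E
F(5)−M(12): -7≡19 → T
V(21)−A(0): 21 → V
A(0)−A(0): 0 → A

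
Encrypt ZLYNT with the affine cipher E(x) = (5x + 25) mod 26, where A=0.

Z(25): 5·25+25=150≡20 → U
L(11): 5·11+25=80≡2 → C
Y(24): 5·24+25=145≡15 → P
N(13): 5·13+25=90≡12 → M
T(19): 5·19+25=120≡16 → Q

UCPMQ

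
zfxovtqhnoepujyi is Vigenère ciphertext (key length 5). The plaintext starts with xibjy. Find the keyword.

Subtract each crib letter from the matching ciphertext letter (mod 26):
z(25)−x(23)=2 → c
f(5)−i(8)=-3≡23 → x
x(23)−b(1)=22 → w
o(14)−j(9)=5 → f
v(21)−y(24)=-3≡23 → x

cxwfx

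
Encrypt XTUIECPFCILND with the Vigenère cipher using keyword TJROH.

QCLWLVYWQPEWU

Repeat the key across the message: TJROHTJROHTJR
X(23)+T(19): 42≡16 → Q
T(19)+J(9): 28≡2 → C
U(20)+R(17): 37≡11 → L
I(8)+O(14): 22 → W
E(4)+H(7): 11 → L
C(2)+T(19): 21 → V
P(15)+J(9): 24 → Y
F(5)+R(17): 22 → W
C(2)+O(14): 16 → Q
I(8)+H(7): 15 → P
L(11)+T(19): 30≡4 → E
N(13)+J(9): 22 → W
D(3)+R(17): 20 → U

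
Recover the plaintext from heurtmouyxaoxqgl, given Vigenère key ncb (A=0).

ucterlbsxkynkofy

Repeat the key across the ciphertext: ncbncbncbncbncbn
h(7)−n(13): -6≡20 → u
e(4)−c(2): 2 → c
u(20)−b(1): 19 → t
r(17)−n(13): 4 → e
t(19)−c(2): 17 → r
m(12)−b(1): 11 → l
o(14)−n(13): 1 → b
u(20)−c(2): 18 → s
y(24)−b(1): 23 → x
x(23)−n(13): 10 → k
a(0)−c(2): -2≡24 → y
o(14)−b(1): 13 → n
x(23)−n(13): 10 → k
q(16)−c(2): 14 → o
g(6)−b(1): 5 → f
l(11)−n(13): -2≡24 → y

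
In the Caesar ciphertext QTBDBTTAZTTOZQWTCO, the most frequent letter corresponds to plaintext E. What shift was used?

15

The most frequent ciphertext letter is T (appears 6 times).
T is position 19; E is position 4.
Shift = 15.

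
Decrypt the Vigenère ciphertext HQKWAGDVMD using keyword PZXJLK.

SRNNPWOWPU

Repeat the key across the ciphertext: PZXJLKPZXJ
H(7)−P(15): -8≡18 → S
Q(16)−Z(25): -9≡17 → R
K(10)−X(23): -13≡13 → N
W(22)−J(9): 13 → N
A(0)−L(11): -11≡15 → P
G(6)−K(10): -4≡22 → W
D(3)−P(15): -12≡14 → O
V(21)−Z(25): -4≡22 → W
M(12)−X(23): -11≡15 → P
D(3)−J(9): -6≡20 → U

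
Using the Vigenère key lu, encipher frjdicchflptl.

qluxtwnbqfanw

Repeat the key across the message: lulululululul
f(5)+l(11): 16 → q
r(17)+u(20): 37≡11 → l
j(9)+l(11): 20 → u
d(3)+u(20): 23 → x
i(8)+l(11): 19 → t
c(2)+u(20): 22 → w
c(2)+l(11): 13 → n
h(7)+u(20): 27≡1 → b
f(5)+l(11): 16 → q
l(11)+u(20): 31≡5 → f
p(15)+l(11): 26≡0 → a
t(19)+u(20): 39≡13 → n
l(11)+l(11): 22 → w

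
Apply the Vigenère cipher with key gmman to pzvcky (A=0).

vlhcxe

Repeat the key across the message: gmmang
p(15)+g(6): 21 → v
z(25)+m(12): 37≡11 → l
v(21)+m(12): 33≡7 → h
c(2)+a(0): 2 → c
k(10)+n(13): 23 → x
y(24)+g(6): 30≡4 → e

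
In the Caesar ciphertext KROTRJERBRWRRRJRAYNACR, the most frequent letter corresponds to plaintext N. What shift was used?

The most frequent ciphertext letter is R (appears 9 times).
R is position 17; N is position 13.
Shift = 4.

4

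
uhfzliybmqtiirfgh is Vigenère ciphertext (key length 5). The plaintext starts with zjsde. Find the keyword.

vynwh

Subtract each crib letter from the matching ciphertext letter (mod 26):
u(20)−z(25)=-5≡21 → v
h(7)−j(9)=-2≡24 → y
f(5)−s(18)=-13≡13 → n
z(25)−d(3)=22 → w
l(11)−e(4)=7 → h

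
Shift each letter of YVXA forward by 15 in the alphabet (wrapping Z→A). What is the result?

Y(24): 24+15=39≡13 → N
V(21): 21+15=36≡10 → K
X(23): 23+15=38≡12 → M
A(0): 0+15=15 → P

NKMP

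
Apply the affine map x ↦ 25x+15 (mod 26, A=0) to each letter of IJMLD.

I(8): 25·8+15=215≡7 → H
J(9): 25·9+15=240≡6 → G
M(12): 25·12+15=315≡3 → D
L(11): 25·11+15=290≡4 → E
D(3): 25·3+15=90≡12 → M

HGDEM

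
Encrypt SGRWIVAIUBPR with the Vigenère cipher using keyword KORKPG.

Repeat the key across the message: KORKPGKORKPG
S(18)+K(10): 28≡2 → C
G(6)+O(14): 20 → U
R(17)+R(17): 34≡8 → I
W(22)+K(10): 32≡6 → G
I(8)+P(15): 23 → X
V(21)+G(6): 27≡1 → B
A(0)+K(10): 10 → K
I(8)+O(14): 22 → W
U(20)+R(17): 37≡11 → L
B(1)+K(10): 11 → L
P(15)+P(15): 30≡4 → E
R(17)+G(6): 23 → X

CUIGXBKWLLEX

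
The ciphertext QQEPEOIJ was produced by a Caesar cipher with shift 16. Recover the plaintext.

AAOZOYST

Q(16): 16−16=0 → A
Q(16): 16−16=0 → A
E(4): 4−16=-12≡14 → O
P(15): 15−16=-1≡25 → Z
E(4): 4−16=-12≡14 → O
O(14): 14−16=-2≡24 → Y
I(8): 8−16=-8≡18 → S
J(9): 9−16=-7≡19 → T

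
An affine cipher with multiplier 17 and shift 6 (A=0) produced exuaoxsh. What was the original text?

The inverse of 17 mod 26 is 23, since 17·23=391≡1. Apply D(y)=23·(y−6) mod 26:
e(4): 23·(4−6)=-46≡6 → g
x(23): 23·(23−6)=391≡1 → b
u(20): 23·(20−6)=322≡10 → k
a(0): 23·(0−6)=-138≡18 → s
o(14): 23·(14−6)=184≡2 → c
x(23): 23·(23−6)=391≡1 → b
s(18): 23·(18−6)=276≡16 → q
h(7): 23·(7−6)=23 → x

gbkscbqx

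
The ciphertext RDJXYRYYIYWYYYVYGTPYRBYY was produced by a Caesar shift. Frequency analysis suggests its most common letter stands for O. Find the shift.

10

The most frequent ciphertext letter is Y (appears 11 times).
Y is position 24; O is position 14.
Shift = 10.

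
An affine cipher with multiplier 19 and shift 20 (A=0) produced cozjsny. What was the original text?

The inverse of 19 mod 26 is 11, since 19·11=209≡1. Apply D(y)=11·(y−20) mod 26:
c(2): 11·(2−20)=-198≡10 → k
o(14): 11·(14−20)=-66≡12 → m
z(25): 11·(25−20)=55≡3 → d
j(9): 11·(9−20)=-121≡9 → j
s(18): 11·(18−20)=-22≡4 → e
n(13): 11·(13−20)=-77≡1 → b
y(24): 11·(24−20)=44≡18 → s

kmdjebs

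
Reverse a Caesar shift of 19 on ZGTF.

GNAM

Z(25): 25−19=6 → G
G(6): 6−19=-13≡13 → N
T(19): 19−19=0 → A
F(5): 5−19=-14≡12 → M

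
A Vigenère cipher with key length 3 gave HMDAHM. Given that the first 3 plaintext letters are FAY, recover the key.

Subtract each crib letter from the matching ciphertext letter (mod 26):
H(7)−F(5)=2 → C
M(12)−A(0)=12 → M
D(3)−Y(24)=-21≡5 → F

CMF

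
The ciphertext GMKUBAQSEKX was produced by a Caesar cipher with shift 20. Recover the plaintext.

G(6): 6−20=-14≡12 → M
M(12): 12−20=-8≡18 → S
K(10): 10−20=-10≡16 → Q
U(20): 20−20=0 → A
B(1): 1−20=-19≡7 → H
A(0): 0−20=-20≡6 → G
Q(16): 16−20=-4≡22 → W
S(18): 18−20=-2≡24 → Y
E(4): 4−20=-16≡10 → K
K(10): 10−20=-10≡16 → Q
X(23): 23−20=3 → D

MSQAHGWYKQD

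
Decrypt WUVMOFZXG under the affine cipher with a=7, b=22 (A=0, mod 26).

The inverse of 7 mod 26 is 15, since 7·15=105≡1. Apply D(y)=15·(y−22) mod 26:
W(22): 15·(22−22)=0 → A
U(20): 15·(20−22)=-30≡22 → W
V(21): 15·(21−22)=-15≡11 → L
M(12): 15·(12−22)=-150≡6 → G
O(14): 15·(14−22)=-120≡10 → K
F(5): 15·(5−22)=-255≡5 → F
Z(25): 15·(25−22)=45≡19 → T
X(23): 15·(23−22)=15 → P
G(6): 15·(6−22)=-240≡20 → U

AWLGKFTPU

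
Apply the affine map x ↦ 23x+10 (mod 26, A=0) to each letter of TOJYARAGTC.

T(19): 23·19+10=447≡5 → F
O(14): 23·14+10=332≡20 → U
J(9): 23·9+10=217≡9 → J
Y(24): 23·24+10=562≡16 → Q
A(0): 23·0+10=10 → K
R(17): 23·17+10=401≡11 → L
A(0): 23·0+10=10 → K
G(6): 23·6+10=148≡18 → S
T(19): 23·19+10=447≡5 → F
C(2): 23·2+10=56≡4 → E

FUJQKLKSFE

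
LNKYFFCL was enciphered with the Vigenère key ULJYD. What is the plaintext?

RCBACLRC

Repeat the key across the ciphertext: ULJYDULJ
L(11)−U(20): -9≡17 → R
N(13)−L(11): 2 → C
K(10)−J(9): 1 → B
Y(24)−Y(24): 0 → A
F(5)−D(3): 2 → C
F(5)−U(20): -15≡11 → L
C(2)−L(11): -9≡17 → R
L(11)−J(9): 2 → C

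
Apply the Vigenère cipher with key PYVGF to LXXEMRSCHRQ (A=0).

Repeat the key across the message: PYVGFPYVGFP
L(11)+P(15): 26≡0 → A
X(23)+Y(24): 47≡21 → V
X(23)+V(21): 44≡18 → S
E(4)+G(6): 10 → K
M(12)+F(5): 17 → R
R(17)+P(15): 32≡6 → G
S(18)+Y(24): 42≡16 → Q
C(2)+V(21): 23 → X
H(7)+G(6): 13 → N
R(17)+F(5): 22 → W
Q(16)+P(15): 31≡5 → F

AVSKRGQXNWF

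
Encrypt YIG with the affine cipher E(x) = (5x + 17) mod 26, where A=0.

HFV

Y(24): 5·24+17=137≡7 → H
I(8): 5·8+17=57≡5 → F
G(6): 5·6+17=47≡21 → V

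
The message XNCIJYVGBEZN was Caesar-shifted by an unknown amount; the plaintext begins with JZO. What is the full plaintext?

JZOUVKHSNQLZ

From the crib: X(23)−J(9)=14, so the shift is 14.
Subtract 14 from each ciphertext letter:
X(23): 23−14=9 → J
N(13): 13−14=-1≡25 → Z
C(2): 2−14=-12≡14 → O
I(8): 8−14=-6≡20 → U
J(9): 9−14=-5≡21 → V
Y(24): 24−14=10 → K
V(21): 21−14=7 → H
G(6): 6−14=-8≡18 → S
B(1): 1−14=-13≡13 → N
E(4): 4−14=-10≡16 → Q
Z(25): 25−14=11 → L
N(13): 13−14=-1≡25 → Z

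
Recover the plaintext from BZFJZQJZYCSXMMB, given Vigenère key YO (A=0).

DLHVBCLLAOUJOYD

Repeat the key across the ciphertext: YOYOYOYOYOYOYOY
B(1)−Y(24): -23≡3 → D
Z(25)−O(14): 11 → L
F(5)−Y(24): -19≡7 → H
J(9)−O(14): -5≡21 → V
Z(25)−Y(24): 1 → B
Q(16)−O(14): 2 → C
J(9)−Y(24): -15≡11 → L
Z(25)−O(14): 11 → L
Y(24)−Y(24): 0 → A
C(2)−O(14): -12≡14 → O
S(18)−Y(24): -6≡20 → U
X(23)−O(14): 9 → J
M(12)−Y(24): -12≡14 → O
M(12)−O(14): -2≡24 → Y
B(1)−Y(24): -23≡3 → D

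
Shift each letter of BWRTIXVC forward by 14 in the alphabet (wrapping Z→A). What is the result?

B(1): 1+14=15 → P
W(22): 22+14=36≡10 → K
R(17): 17+14=31≡5 → F
T(19): 19+14=33≡7 → H
I(8): 8+14=22 → W
X(23): 23+14=37≡11 → L
V(21): 21+14=35≡9 → J
C(2): 2+14=16 → Q

PKFHWLJQ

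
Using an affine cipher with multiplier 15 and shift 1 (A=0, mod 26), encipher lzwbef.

l(11): 15·11+1=166≡10 → k
z(25): 15·25+1=376≡12 → m
w(22): 15·22+1=331≡19 → t
b(1): 15·1+1=16 → q
e(4): 15·4+1=61≡9 → j
f(5): 15·5+1=76≡24 → y

kmtqjy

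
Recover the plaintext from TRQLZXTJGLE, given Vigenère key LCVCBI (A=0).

Repeat the key across the ciphertext: LCVCBILCVCB
T(19)−L(11): 8 → I
R(17)−C(2): 15 → P
Q(16)−V(21): -5≡21 → V
L(11)−C(2): 9 → J
Z(25)−B(1): 24 → Y
X(23)−I(8): 15 → P
T(19)−L(11): 8 → I
J(9)−C(2): 7 → H
G(6)−V(21): -15≡11 → L
L(11)−C(2): 9 → J
E(4)−B(1): 3 → D

IPVJYPIHLJD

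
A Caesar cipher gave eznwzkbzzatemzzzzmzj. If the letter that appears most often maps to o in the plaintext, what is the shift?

The most frequent ciphertext letter is z (appears 9 times).
z is position 25; o is position 14.
Shift = 11.

11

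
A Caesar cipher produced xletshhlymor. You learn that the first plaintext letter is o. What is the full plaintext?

ocvkjyycpdfi

From the crib: x(23)−o(14)=9, so the shift is 9.
Subtract 9 from each ciphertext letter:
x(23): 23−9=14 → o
l(11): 11−9=2 → c
e(4): 4−9=-5≡21 → v
t(19): 19−9=10 → k
s(18): 18−9=9 → j
h(7): 7−9=-2≡24 → y
h(7): 7−9=-2≡24 → y
l(11): 11−9=2 → c
y(24): 24−9=15 → p
m(12): 12−9=3 → d
o(14): 14−9=5 → f
r(17): 17−9=8 → i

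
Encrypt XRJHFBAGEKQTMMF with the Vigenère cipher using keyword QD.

NUZKVEQJUNGWCPV

Repeat the key across the message: QDQDQDQDQDQDQDQ
X(23)+Q(16): 39≡13 → N
R(17)+D(3): 20 → U
J(9)+Q(16): 25 → Z
H(7)+D(3): 10 → K
F(5)+Q(16): 21 → V
B(1)+D(3): 4 → E
A(0)+Q(16): 16 → Q
G(6)+D(3): 9 → J
E(4)+Q(16): 20 → U
K(10)+D(3): 13 → N
Q(16)+Q(16): 32≡6 → G
T(19)+D(3): 22 → W
M(12)+Q(16): 28≡2 → C
M(12)+D(3): 15 → P
F(5)+Q(16): 21 → V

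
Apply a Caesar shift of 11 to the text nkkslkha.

yvvdwvsl

n(13): 13+11=24 → y
k(10): 10+11=21 → v
k(10): 10+11=21 → v
s(18): 18+11=29≡3 → d
l(11): 11+11=22 → w
k(10): 10+11=21 → v
h(7): 7+11=18 → s
a(0): 0+11=11 → l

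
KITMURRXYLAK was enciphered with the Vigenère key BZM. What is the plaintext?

Repeat the key across the ciphertext: BZMBZMBZMBZM
K(10)−B(1): 9 → J
I(8)−Z(25): -17≡9 → J
T(19)−M(12): 7 → H
M(12)−B(1): 11 → L
U(20)−Z(25): -5≡21 → V
R(17)−M(12): 5 → F
R(17)−B(1): 16 → Q
X(23)−Z(25): -2≡24 → Y
Y(24)−M(12): 12 → M
L(11)−B(1): 10 → K
A(0)−Z(25): -25≡1 → B
K(10)−M(12): -2≡24 → Y

JJHLVFQYMKBY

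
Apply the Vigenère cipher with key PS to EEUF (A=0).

TWJX

Repeat the key across the message: PSPS
E(4)+P(15): 19 → T
E(4)+S(18): 22 → W
U(20)+P(15): 35≡9 → J
F(5)+S(18): 23 → X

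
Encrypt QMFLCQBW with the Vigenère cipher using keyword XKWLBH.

Repeat the key across the message: XKWLBHXK
Q(16)+X(23): 39≡13 → N
M(12)+K(10): 22 → W
F(5)+W(22): 27≡1 → B
L(11)+L(11): 22 → W
C(2)+B(1): 3 → D
Q(16)+H(7): 23 → X
B(1)+X(23): 24 → Y
W(22)+K(10): 32≡6 → G

NWBWDXYG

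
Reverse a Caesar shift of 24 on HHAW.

JJCY

H(7): 7−24=-17≡9 → J
H(7): 7−24=-17≡9 → J
A(0): 0−24=-24≡2 → C
W(22): 22−24=-2≡24 → Y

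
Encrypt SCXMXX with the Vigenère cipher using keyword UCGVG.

Repeat the key across the message: UCGVGU
S(18)+U(20): 38≡12 → M
C(2)+C(2): 4 → E
X(23)+G(6): 29≡3 → D
M(12)+V(21): 33≡7 → H
X(23)+G(6): 29≡3 → D
X(23)+U(20): 43≡17 → R

MEDHDR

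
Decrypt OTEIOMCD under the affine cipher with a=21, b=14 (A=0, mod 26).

AZCWAQSX

The inverse of 21 mod 26 is 5, since 21·5=105≡1. Apply D(y)=5·(y−14) mod 26:
O(14): 5·(14−14)=0 → A
T(19): 5·(19−14)=25 → Z
E(4): 5·(4−14)=-50≡2 → C
I(8): 5·(8−14)=-30≡22 → W
O(14): 5·(14−14)=0 → A
M(12): 5·(12−14)=-10≡16 → Q
C(2): 5·(2−14)=-60≡18 → S
D(3): 5·(3−14)=-55≡23 → X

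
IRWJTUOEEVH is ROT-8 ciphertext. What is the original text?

AJOBLMGWWNZ

I(8): 8−8=0 → A
R(17): 17−8=9 → J
W(22): 22−8=14 → O
J(9): 9−8=1 → B
T(19): 19−8=11 → L
U(20): 20−8=12 → M
O(14): 14−8=6 → G
E(4): 4−8=-4≡22 → W
E(4): 4−8=-4≡22 → W
V(21): 21−8=13 → N
H(7): 7−8=-1≡25 → Z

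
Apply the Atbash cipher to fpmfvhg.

f(5) → u(20)
p(15) → k(10)
m(12) → n(13)
f(5) → u(20)
v(21) → e(4)
h(7) → s(18)
g(6) → t(19)

uknuest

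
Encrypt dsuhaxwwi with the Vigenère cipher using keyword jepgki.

Repeat the key across the message: jepgkijep
d(3)+j(9): 12 → m
s(18)+e(4): 22 → w
u(20)+p(15): 35≡9 → j
h(7)+g(6): 13 → n
a(0)+k(10): 10 → k
x(23)+i(8): 31≡5 → f
w(22)+j(9): 31≡5 → f
w(22)+e(4): 26≡0 → a
i(8)+p(15): 23 → x

mwjnkffax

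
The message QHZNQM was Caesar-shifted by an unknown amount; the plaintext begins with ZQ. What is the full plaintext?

From the crib: Q(16)−Z(25)=-9≡17, so the shift is 17.
Subtract 17 from each ciphertext letter:
Q(16): 16−17=-1≡25 → Z
H(7): 7−17=-10≡16 → Q
Z(25): 25−17=8 → I
N(13): 13−17=-4≡22 → W
Q(16): 16−17=-1≡25 → Z
M(12): 12−17=-5≡21 → V

ZQIWZV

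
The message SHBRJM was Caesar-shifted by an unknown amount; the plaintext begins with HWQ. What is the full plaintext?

From the crib: S(18)−H(7)=11, so the shift is 11.
Subtract 11 from each ciphertext letter:
S(18): 18−11=7 → H
H(7): 7−11=-4≡22 → W
B(1): 1−11=-10≡16 → Q
R(17): 17−11=6 → G
J(9): 9−11=-2≡24 → Y
M(12): 12−11=1 → B

HWQGYB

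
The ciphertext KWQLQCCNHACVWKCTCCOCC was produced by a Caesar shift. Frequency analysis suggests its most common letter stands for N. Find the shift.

15

The most frequent ciphertext letter is C (appears 8 times).
C is position 2; N is position 13.
Shift = -11≡15.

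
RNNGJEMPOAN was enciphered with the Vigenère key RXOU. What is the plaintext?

Repeat the key across the ciphertext: RXOURXOURXO
R(17)−R(17): 0 → A
N(13)−X(23): -10≡16 → Q
N(13)−O(14): -1≡25 → Z
G(6)−U(20): -14≡12 → M
J(9)−R(17): -8≡18 → S
E(4)−X(23): -19≡7 → H
M(12)−O(14): -2≡24 → Y
P(15)−U(20): -5≡21 → V
O(14)−R(17): -3≡23 → X
A(0)−X(23): -23≡3 → D
N(13)−O(14): -1≡25 → Z

AQZMSHYVXDZ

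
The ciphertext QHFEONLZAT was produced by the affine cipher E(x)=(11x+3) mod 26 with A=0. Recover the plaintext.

NYMTBIWCVS

The inverse of 11 mod 26 is 19, since 11·19=209≡1. Apply D(y)=19·(y−3) mod 26:
Q(16): 19·(16−3)=247≡13 → N
H(7): 19·(7−3)=76≡24 → Y
F(5): 19·(5−3)=38≡12 → M
E(4): 19·(4−3)=19 → T
O(14): 19·(14−3)=209≡1 → B
N(13): 19·(13−3)=190≡8 → I
L(11): 19·(11−3)=152≡22 → W
Z(25): 19·(25−3)=418≡2 → C
A(0): 19·(0−3)=-57≡21 → V
T(19): 19·(19−3)=304≡18 → S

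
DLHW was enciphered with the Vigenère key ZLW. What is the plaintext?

EALX

Repeat the key across the ciphertext: ZLWZ
D(3)−Z(25): -22≡4 → E
L(11)−L(11): 0 → A
H(7)−W(22): -15≡11 → L
W(22)−Z(25): -3≡23 → X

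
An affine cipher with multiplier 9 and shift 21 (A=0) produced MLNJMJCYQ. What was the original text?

The inverse of 9 mod 26 is 3, since 9·3=27≡1. Apply D(y)=3·(y−21) mod 26:
M(12): 3·(12−21)=-27≡25 → Z
L(11): 3·(11−21)=-30≡22 → W
N(13): 3·(13−21)=-24≡2 → C
J(9): 3·(9−21)=-36≡16 → Q
M(12): 3·(12−21)=-27≡25 → Z
J(9): 3·(9−21)=-36≡16 → Q
C(2): 3·(2−21)=-57≡21 → V
Y(24): 3·(24−21)=9 → J
Q(16): 3·(16−21)=-15≡11 → L

ZWCQZQVJL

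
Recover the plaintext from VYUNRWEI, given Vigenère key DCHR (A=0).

SWNWOUXR

Repeat the key across the ciphertext: DCHRDCHR
V(21)−D(3): 18 → S
Y(24)−C(2): 22 → W
U(20)−H(7): 13 → N
N(13)−R(17): -4≡22 → W
R(17)−D(3): 14 → O
W(22)−C(2): 20 → U
E(4)−H(7): -3≡23 → X
I(8)−R(17): -9≡17 → R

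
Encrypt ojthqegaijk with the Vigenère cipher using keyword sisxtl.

grlejpyiagd

Repeat the key across the message: sisxtlsisxt
o(14)+s(18): 32≡6 → g
j(9)+i(8): 17 → r
t(19)+s(18): 37≡11 → l
h(7)+x(23): 30≡4 → e
q(16)+t(19): 35≡9 → j
e(4)+l(11): 15 → p
g(6)+s(18): 24 → y
a(0)+i(8): 8 → i
i(8)+s(18): 26≡0 → a
j(9)+x(23): 32≡6 → g
k(10)+t(19): 29≡3 → d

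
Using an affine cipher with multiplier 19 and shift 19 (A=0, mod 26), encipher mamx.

ntno

m(12): 19·12+19=247≡13 → n
a(0): 19·0+19=19 → t
m(12): 19·12+19=247≡13 → n
x(23): 19·23+19=456≡14 → o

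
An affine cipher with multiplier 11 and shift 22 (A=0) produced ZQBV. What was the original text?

The inverse of 11 mod 26 is 19, since 11·19=209≡1. Apply D(y)=19·(y−22) mod 26:
Z(25): 19·(25−22)=57≡5 → F
Q(16): 19·(16−22)=-114≡16 → Q
B(1): 19·(1−22)=-399≡17 → R
V(21): 19·(21−22)=-19≡7 → H

FQRH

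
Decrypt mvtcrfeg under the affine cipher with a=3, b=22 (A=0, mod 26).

The inverse of 3 mod 26 is 9, since 3·9=27≡1. Apply D(y)=9·(y−22) mod 26:
m(12): 9·(12−22)=-90≡14 → o
v(21): 9·(21−22)=-9≡17 → r
t(19): 9·(19−22)=-27≡25 → z
c(2): 9·(2−22)=-180≡2 → c
r(17): 9·(17−22)=-45≡7 → h
f(5): 9·(5−22)=-153≡3 → d
e(4): 9·(4−22)=-162≡20 → u
g(6): 9·(6−22)=-144≡12 → m

orzchdum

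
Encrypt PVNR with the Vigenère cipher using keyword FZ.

Repeat the key across the message: FZFZ
P(15)+F(5): 20 → U
V(21)+Z(25): 46≡20 → U
N(13)+F(5): 18 → S
R(17)+Z(25): 42≡16 → Q

UUSQ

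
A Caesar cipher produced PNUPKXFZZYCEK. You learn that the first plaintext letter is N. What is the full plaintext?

From the crib: P(15)−N(13)=2, so the shift is 2.
Subtract 2 from each ciphertext letter:
P(15): 15−2=13 → N
N(13): 13−2=11 → L
U(20): 20−2=18 → S
P(15): 15−2=13 → N
K(10): 10−2=8 → I
X(23): 23−2=21 → V
F(5): 5−2=3 → D
Z(25): 25−2=23 → X
Z(25): 25−2=23 → X
Y(24): 24−2=22 → W
C(2): 2−2=0 → A
E(4): 4−2=2 → C
K(10): 10−2=8 → I

NLSNIVDXXWACI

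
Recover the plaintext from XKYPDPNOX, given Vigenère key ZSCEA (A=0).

YSWLDQVMT

Repeat the key across the ciphertext: ZSCEAZSCE
X(23)−Z(25): -2≡24 → Y
K(10)−S(18): -8≡18 → S
Y(24)−C(2): 22 → W
P(15)−E(4): 11 → L
D(3)−A(0): 3 → D
P(15)−Z(25): -10≡16 → Q
N(13)−S(18): -5≡21 → V
O(14)−C(2): 12 → M
X(23)−E(4): 19 → T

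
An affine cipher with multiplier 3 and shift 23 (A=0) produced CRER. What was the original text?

The inverse of 3 mod 26 is 9, since 3·9=27≡1. Apply D(y)=9·(y−23) mod 26:
C(2): 9·(2−23)=-189≡19 → T
R(17): 9·(17−23)=-54≡24 → Y
E(4): 9·(4−23)=-171≡11 → L
R(17): 9·(17−23)=-54≡24 → Y

TYLY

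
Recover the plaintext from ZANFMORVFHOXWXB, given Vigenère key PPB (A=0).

KLMQXNCGESZWHIA

Repeat the key across the ciphertext: PPBPPBPPBPPBPPB
Z(25)−P(15): 10 → K
A(0)−P(15): -15≡11 → L
N(13)−B(1): 12 → M
F(5)−P(15): -10≡16 → Q
M(12)−P(15): -3≡23 → X
O(14)−B(1): 13 → N
R(17)−P(15): 2 → C
V(21)−P(15): 6 → G
F(5)−B(1): 4 → E
H(7)−P(15): -8≡18 → S
O(14)−P(15): -1≡25 → Z
X(23)−B(1): 22 → W
W(22)−P(15): 7 → H
X(23)−P(15): 8 → I
B(1)−B(1): 0 → A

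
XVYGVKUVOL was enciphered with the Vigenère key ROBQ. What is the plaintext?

GHXQEWTFXX

Repeat the key across the ciphertext: ROBQROBQRO
X(23)−R(17): 6 → G
V(21)−O(14): 7 → H
Y(24)−B(1): 23 → X
G(6)−Q(16): -10≡16 → Q
V(21)−R(17): 4 → E
K(10)−O(14): -4≡22 → W
U(20)−B(1): 19 → T
V(21)−Q(16): 5 → F
O(14)−R(17): -3≡23 → X
L(11)−O(14): -3≡23 → X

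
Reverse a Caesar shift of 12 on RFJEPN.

FTXSDB

R(17): 17−12=5 → F
F(5): 5−12=-7≡19 → T
J(9): 9−12=-3≡23 → X
E(4): 4−12=-8≡18 → S
P(15): 15−12=3 → D
N(13): 13−12=1 → B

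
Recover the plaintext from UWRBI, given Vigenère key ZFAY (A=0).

VRRDJ

Repeat the key across the ciphertext: ZFAYZ
U(20)−Z(25): -5≡21 → V
W(22)−F(5): 17 → R
R(17)−A(0): 17 → R
B(1)−Y(24): -23≡3 → D
I(8)−Z(25): -17≡9 → J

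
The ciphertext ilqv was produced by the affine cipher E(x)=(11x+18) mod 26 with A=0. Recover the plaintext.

sxof

The inverse of 11 mod 26 is 19, since 11·19=209≡1. Apply D(y)=19·(y−18) mod 26:
i(8): 19·(8−18)=-190≡18 → s
l(11): 19·(11−18)=-133≡23 → x
q(16): 19·(16−18)=-38≡14 → o
v(21): 19·(21−18)=57≡5 → f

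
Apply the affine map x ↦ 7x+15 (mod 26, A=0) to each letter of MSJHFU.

M(12): 7·12+15=99≡21 → V
S(18): 7·18+15=141≡11 → L
J(9): 7·9+15=78≡0 → A
H(7): 7·7+15=64≡12 → M
F(5): 7·5+15=50≡24 → Y
U(20): 7·20+15=155≡25 → Z

VLAMYZ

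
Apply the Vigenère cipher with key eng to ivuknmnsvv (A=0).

Repeat the key across the message: engengenge
i(8)+e(4): 12 → m
v(21)+n(13): 34≡8 → i
u(20)+g(6): 26≡0 → a
k(10)+e(4): 14 → o
n(13)+n(13): 26≡0 → a
m(12)+g(6): 18 → s
n(13)+e(4): 17 → r
s(18)+n(13): 31≡5 → f
v(21)+g(6): 27≡1 → b
v(21)+e(4): 25 → z

miaoasrfbz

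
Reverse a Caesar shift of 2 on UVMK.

U(20): 20−2=18 → S
V(21): 21−2=19 → T
M(12): 12−2=10 → K
K(10): 10−2=8 → I

STKI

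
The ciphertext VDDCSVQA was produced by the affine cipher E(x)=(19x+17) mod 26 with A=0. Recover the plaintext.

The inverse of 19 mod 26 is 11, since 19·11=209≡1. Apply D(y)=11·(y−17) mod 26:
V(21): 11·(21−17)=44≡18 → S
D(3): 11·(3−17)=-154≡2 → C
D(3): 11·(3−17)=-154≡2 → C
C(2): 11·(2−17)=-165≡17 → R
S(18): 11·(18−17)=11 → L
V(21): 11·(21−17)=44≡18 → S
Q(16): 11·(16−17)=-11≡15 → P
A(0): 11·(0−17)=-187≡21 → V

SCCRLSPV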